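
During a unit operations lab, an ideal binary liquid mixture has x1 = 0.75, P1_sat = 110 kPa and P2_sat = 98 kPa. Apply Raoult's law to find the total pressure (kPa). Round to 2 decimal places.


P = x1*P1_sat + x2*P2_sat
x2 = 1 - x1 = 1 - 0.75 = 0.25
P = 0.75*110 + 0.25*98
P = 82.5 + 24.5
P = 107.00 kPa


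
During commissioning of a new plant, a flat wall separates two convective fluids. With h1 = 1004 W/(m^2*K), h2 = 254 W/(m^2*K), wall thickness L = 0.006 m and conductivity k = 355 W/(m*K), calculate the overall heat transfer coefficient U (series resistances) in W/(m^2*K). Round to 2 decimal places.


1/U = 1/h1 + L/k + 1/h2
1/U = 1/1004 + 0.006/355 + 1/254
1/U = 0.0009960159 + 1.69014e-05 + 0.0039370079
1/U = 0.0049499252
U = 202.02 W/(m^2*K)


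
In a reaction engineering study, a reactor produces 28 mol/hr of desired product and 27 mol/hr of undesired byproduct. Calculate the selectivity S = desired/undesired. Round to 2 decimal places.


S = desired product rate / undesired product rate
S = 28 / 27
S = 1.04


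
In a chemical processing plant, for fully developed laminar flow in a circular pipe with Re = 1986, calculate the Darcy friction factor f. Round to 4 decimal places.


f = 64 / Re
f = 64 / 1986
f = 0.0322


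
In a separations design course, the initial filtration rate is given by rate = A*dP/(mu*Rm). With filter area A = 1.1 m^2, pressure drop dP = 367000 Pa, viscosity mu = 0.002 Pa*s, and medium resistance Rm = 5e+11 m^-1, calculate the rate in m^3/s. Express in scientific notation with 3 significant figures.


rate = A * dP / (mu * Rm)
rate = 1.1 * 367000 / (0.002 * 5e+11)
rate = 403700.0 / 1.000e+09
rate = 4.04e-04 m^3/s


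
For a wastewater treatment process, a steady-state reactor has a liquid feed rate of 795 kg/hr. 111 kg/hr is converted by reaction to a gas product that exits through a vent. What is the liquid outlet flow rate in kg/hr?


Steady-state mass balance on the main outlet: F_out = F_in - F_removed
F_out = 795 - 111
F_out = 684 kg/hr


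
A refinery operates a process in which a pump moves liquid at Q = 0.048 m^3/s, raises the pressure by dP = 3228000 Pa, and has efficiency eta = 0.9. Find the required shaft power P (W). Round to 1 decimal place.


P = Q * dP / eta
P = 0.048 * 3228000 / 0.9
P = 154944.0 / 0.9
P = 172160.0 W


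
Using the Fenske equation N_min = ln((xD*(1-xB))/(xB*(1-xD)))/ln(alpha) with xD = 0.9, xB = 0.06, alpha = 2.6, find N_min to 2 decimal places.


N_min = ln((xD*(1-xB))/(xB*(1-xD))) / ln(alpha)
Numerator inside ln: 0.846 / 0.006 = 141.0
ln(141.0) = 4.94876
ln(alpha) = ln(2.6) = 0.955511
N_min = 4.94876 / 0.955511 = 5.18


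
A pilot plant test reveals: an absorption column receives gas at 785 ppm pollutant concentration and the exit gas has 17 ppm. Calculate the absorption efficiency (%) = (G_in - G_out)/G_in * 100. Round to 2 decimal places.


Efficiency = (G_in - G_out) / G_in * 100%
Efficiency = (785 - 17) / 785 * 100
Efficiency = 768 / 785 * 100
Efficiency = 97.83%


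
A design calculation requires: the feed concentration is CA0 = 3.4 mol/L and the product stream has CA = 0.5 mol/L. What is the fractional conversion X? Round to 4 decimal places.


X = (CA0 - CA) / CA0
X = (3.4 - 0.5) / 3.4
X = 2.9 / 3.4
X = 0.8529


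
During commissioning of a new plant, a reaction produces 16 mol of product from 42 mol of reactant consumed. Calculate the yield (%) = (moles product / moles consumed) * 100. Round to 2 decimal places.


Yield = (moles product / moles consumed) * 100%
Yield = (16 / 42) * 100
Yield = 0.381 * 100
Yield = 38.10%


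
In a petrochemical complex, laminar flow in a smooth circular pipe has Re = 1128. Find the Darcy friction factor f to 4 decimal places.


f = 64 / Re
f = 64 / 1128
f = 0.0567


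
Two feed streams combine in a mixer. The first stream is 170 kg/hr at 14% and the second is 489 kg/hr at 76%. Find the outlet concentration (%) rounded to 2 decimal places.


Mass balance on solute: F1*x1 + F2*x2 = F3*x3
F3 = F1 + F2 = 170 + 489 = 659 kg/hr
x3 = (F1*x1 + F2*x2)/F3
x3 = (170*0.14 + 489*0.76) / 659
x3 = 60.01%


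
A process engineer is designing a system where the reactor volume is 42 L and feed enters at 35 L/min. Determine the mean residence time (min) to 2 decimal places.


tau = V / v0
tau = 42 / 35
tau = 1.20 min


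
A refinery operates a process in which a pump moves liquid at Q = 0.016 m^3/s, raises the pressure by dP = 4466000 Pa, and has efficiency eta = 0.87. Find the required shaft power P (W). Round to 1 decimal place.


P = Q * dP / eta
P = 0.016 * 4466000 / 0.87
P = 71456.0 / 0.87
P = 82133.3 W


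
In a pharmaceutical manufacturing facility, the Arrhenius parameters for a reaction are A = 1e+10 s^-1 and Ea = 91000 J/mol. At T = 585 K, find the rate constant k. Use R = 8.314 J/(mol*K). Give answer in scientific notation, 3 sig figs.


k = A * exp(-Ea/(R*T))
k = 1e+10 * exp(-91000 / (8.314 * 585))
k = 1e+10 * exp(-18.710074)
k = 7.49e+01


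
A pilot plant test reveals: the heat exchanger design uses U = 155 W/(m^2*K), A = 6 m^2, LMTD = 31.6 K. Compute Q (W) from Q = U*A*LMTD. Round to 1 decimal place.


Q = U * A * LMTD
Q = 155 * 6 * 31.6
Q = 29388.0 W


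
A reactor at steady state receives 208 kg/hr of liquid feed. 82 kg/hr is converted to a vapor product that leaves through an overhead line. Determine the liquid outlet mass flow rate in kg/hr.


Steady-state mass balance on the main outlet: F_out = F_in - F_removed
F_out = 208 - 82
F_out = 126 kg/hr


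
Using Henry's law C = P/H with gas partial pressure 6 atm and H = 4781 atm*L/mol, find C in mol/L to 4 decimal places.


C = P / H
C = 6 / 4781
C = 0.0013 mol/L


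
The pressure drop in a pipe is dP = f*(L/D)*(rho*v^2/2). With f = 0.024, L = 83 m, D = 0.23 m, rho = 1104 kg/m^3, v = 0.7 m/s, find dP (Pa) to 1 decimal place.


dP = f * (L/D) * (rho*v^2/2)
dP = 0.024 * (83/0.23) * (1104*0.7^2/2)
L/D = 360.86956522
rho*v^2/2 = 1104*0.49/2 = 270.48
dP = 0.024 * 360.86956522 * 270.48
dP = 2342.6 Pa


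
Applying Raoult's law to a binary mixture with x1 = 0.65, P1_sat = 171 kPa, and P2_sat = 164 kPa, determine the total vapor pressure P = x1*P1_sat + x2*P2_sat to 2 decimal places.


P = x1*P1_sat + x2*P2_sat
x2 = 1 - x1 = 1 - 0.65 = 0.35
P = 0.65*171 + 0.35*164
P = 111.15 + 57.4
P = 168.55 kPa


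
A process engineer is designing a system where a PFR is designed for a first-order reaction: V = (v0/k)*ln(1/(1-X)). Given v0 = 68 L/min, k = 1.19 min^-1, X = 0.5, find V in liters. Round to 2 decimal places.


V = (v0/k) * ln(1/(1-X))
V = (68/1.19) * ln(1/(1-0.5))
V = 57.142857 * ln(2.0)
V = 57.142857 * 0.693147
V = 39.61 L


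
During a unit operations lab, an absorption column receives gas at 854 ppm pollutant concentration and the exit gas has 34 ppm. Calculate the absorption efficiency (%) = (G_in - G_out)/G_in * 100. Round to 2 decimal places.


Efficiency = (G_in - G_out) / G_in * 100%
Efficiency = (854 - 34) / 854 * 100
Efficiency = 820 / 854 * 100
Efficiency = 96.02%


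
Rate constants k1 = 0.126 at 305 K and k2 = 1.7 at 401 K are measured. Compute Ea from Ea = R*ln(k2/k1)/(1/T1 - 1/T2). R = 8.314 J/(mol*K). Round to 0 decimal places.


Ea = R * ln(k2/k1) / (1/T1 - 1/T2)
ln(k2/k1) = ln(1.7/0.126) = 2.6021016
1/T1 - 1/T2 = 1/305 - 1/401 = 0.000784922939
Ea = 8.314 * 2.6021016 / 0.000784922939
Ea = 27562 J/mol


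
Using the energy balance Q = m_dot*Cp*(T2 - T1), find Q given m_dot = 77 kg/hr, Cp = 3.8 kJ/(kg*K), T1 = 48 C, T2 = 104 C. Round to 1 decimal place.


Q = m_dot * Cp * (T2 - T1)
Q = 77 * 3.8 * (104 - 48)
Q = 77 * 3.8 * 56
Q = 16385.6 kJ/hr


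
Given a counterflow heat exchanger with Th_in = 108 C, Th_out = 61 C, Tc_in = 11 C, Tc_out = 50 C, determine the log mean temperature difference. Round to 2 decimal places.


dT1 = Th_in - Tc_out = 108 - 50 = 58
dT2 = Th_out - Tc_in = 61 - 11 = 50
LMTD = (dT1 - dT2) / ln(dT1/dT2)
LMTD = (58 - 50) / ln(58/50)
LMTD = 53.90 K


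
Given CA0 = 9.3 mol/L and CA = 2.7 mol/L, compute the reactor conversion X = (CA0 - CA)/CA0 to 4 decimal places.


X = (CA0 - CA) / CA0
X = (9.3 - 2.7) / 9.3
X = 6.6 / 9.3
X = 0.7097


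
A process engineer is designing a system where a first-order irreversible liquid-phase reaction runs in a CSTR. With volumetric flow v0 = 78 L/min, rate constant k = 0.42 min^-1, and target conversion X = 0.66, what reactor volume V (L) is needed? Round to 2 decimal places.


V = v0 * X / (k * (1 - X))
V = 78 * 0.66 / (0.42 * (1 - 0.66))
V = 51.48 / (0.42 * 0.34)
V = 51.48 / 0.1428
V = 360.50 L


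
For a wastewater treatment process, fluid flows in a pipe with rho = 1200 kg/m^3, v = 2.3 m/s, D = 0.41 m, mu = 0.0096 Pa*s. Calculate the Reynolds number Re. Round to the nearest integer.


Re = rho * v * D / mu
Re = 1200 * 2.3 * 0.41 / 0.0096
Re = 1131.6 / 0.0096
Re = 117875


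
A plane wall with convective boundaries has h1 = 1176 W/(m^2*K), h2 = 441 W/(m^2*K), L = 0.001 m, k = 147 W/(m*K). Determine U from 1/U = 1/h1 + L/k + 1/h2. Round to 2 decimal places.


1/U = 1/h1 + L/k + 1/h2
1/U = 1/1176 + 0.001/147 + 1/441
1/U = 0.0008503401 + 6.8027e-06 + 0.0022675737
1/U = 0.0031247165
U = 320.03 W/(m^2*K)


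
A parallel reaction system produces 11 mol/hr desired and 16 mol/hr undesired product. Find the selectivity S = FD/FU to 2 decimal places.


S = desired product rate / undesired product rate
S = 11 / 16
S = 0.69


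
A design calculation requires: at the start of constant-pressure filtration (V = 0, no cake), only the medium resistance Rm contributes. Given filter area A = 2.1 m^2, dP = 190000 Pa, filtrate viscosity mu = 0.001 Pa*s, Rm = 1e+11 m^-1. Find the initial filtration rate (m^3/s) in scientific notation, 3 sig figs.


rate = A * dP / (mu * Rm)
rate = 2.1 * 190000 / (0.001 * 1e+11)
rate = 399000.0 / 1.000e+08
rate = 3.99e-03 m^3/s


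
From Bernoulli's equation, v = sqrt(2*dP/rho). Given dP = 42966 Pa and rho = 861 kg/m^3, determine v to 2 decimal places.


v = sqrt(2*dP/rho)
v = sqrt(2*42966/861)
v = sqrt(99.804878)
v = 9.99 m/s


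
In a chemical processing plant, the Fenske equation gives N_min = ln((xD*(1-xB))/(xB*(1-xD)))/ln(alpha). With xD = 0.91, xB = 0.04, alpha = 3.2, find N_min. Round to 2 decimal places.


N_min = ln((xD*(1-xB))/(xB*(1-xD))) / ln(alpha)
Numerator inside ln: 0.8736 / 0.0036 = 242.666667
ln(242.666667) = 5.491689
ln(alpha) = ln(3.2) = 1.163151
N_min = 5.491689 / 1.163151 = 4.72


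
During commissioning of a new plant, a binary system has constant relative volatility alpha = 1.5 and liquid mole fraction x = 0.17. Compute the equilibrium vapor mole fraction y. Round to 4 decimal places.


y = alpha*x / (1 + (alpha-1)*x)
y = 1.5*0.17 / (1 + (1.5-1)*0.17)
y = 0.255 / (1 + 0.085)
y = 0.255 / 1.085
y = 0.2350


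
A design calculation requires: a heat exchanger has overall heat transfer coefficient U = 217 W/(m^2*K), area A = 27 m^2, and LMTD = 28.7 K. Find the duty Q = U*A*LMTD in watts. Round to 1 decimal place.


Q = U * A * LMTD
Q = 217 * 27 * 28.7
Q = 168153.3 W


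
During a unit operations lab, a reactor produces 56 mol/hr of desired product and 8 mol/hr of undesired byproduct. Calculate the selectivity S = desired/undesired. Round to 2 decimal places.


S = desired product rate / undesired product rate
S = 56 / 8
S = 7.00


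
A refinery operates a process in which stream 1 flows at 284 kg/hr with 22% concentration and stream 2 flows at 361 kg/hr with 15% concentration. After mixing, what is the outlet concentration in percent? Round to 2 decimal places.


Mass balance on solute: F1*x1 + F2*x2 = F3*x3
F3 = F1 + F2 = 284 + 361 = 645 kg/hr
x3 = (F1*x1 + F2*x2)/F3
x3 = (284*0.22 + 361*0.15) / 645
x3 = 18.08%


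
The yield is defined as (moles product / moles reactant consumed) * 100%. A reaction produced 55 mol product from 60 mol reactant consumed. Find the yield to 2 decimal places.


Yield = (moles product / moles consumed) * 100%
Yield = (55 / 60) * 100
Yield = 0.9167 * 100
Yield = 91.67%


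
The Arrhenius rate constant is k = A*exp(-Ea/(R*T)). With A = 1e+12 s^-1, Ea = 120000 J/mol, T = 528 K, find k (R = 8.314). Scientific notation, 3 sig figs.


k = A * exp(-Ea/(R*T))
k = 1e+12 * exp(-120000 / (8.314 * 528))
k = 1e+12 * exp(-27.336147)
k = 1.34e+00


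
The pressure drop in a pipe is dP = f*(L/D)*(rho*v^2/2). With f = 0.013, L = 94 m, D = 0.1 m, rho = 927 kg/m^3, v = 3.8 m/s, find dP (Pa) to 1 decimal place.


dP = f * (L/D) * (rho*v^2/2)
dP = 0.013 * (94/0.1) * (927*3.8^2/2)
L/D = 940.0
rho*v^2/2 = 927*14.44/2 = 6692.94
dP = 0.013 * 940.0 * 6692.94
dP = 81787.7 Pa


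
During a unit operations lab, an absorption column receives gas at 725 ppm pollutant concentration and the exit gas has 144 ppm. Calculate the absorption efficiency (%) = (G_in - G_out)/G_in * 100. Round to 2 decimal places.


Efficiency = (G_in - G_out) / G_in * 100%
Efficiency = (725 - 144) / 725 * 100
Efficiency = 581 / 725 * 100
Efficiency = 80.14%


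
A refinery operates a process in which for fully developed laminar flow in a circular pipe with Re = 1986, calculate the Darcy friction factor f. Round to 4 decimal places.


f = 64 / Re
f = 64 / 1986
f = 0.0322


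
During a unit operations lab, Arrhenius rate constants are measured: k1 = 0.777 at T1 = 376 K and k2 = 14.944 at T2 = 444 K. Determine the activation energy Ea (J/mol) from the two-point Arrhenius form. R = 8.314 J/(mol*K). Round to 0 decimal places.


Ea = R * ln(k2/k1) / (1/T1 - 1/T2)
ln(k2/k1) = ln(14.944/0.777) = 2.9566248
1/T1 - 1/T2 = 1/376 - 1/444 = 0.000407322216
Ea = 8.314 * 2.9566248 / 0.000407322216
Ea = 60349 J/mol


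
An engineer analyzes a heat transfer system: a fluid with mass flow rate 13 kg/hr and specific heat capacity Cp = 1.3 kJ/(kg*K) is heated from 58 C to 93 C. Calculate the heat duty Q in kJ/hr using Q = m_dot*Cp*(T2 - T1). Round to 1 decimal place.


Q = m_dot * Cp * (T2 - T1)
Q = 13 * 1.3 * (93 - 58)
Q = 13 * 1.3 * 35
Q = 591.5 kJ/hr


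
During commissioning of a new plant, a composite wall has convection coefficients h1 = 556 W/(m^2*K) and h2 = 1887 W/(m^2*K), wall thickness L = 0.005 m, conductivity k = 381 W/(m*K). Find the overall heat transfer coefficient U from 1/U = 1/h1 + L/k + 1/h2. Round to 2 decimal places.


1/U = 1/h1 + L/k + 1/h2
1/U = 1/556 + 0.005/381 + 1/1887
1/U = 0.0017985612 + 1.31234e-05 + 0.0005299417
1/U = 0.0023416263
U = 427.05 W/(m^2*K)


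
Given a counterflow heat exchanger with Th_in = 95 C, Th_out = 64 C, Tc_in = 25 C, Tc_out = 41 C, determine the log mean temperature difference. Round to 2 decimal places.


dT1 = Th_in - Tc_out = 95 - 41 = 54
dT2 = Th_out - Tc_in = 64 - 25 = 39
LMTD = (dT1 - dT2) / ln(dT1/dT2)
LMTD = (54 - 39) / ln(54/39)
LMTD = 46.09 K


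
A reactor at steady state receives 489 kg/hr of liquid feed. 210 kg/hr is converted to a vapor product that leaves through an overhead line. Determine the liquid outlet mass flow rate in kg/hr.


Steady-state mass balance on the main outlet: F_out = F_in - F_removed
F_out = 489 - 210
F_out = 279 kg/hr


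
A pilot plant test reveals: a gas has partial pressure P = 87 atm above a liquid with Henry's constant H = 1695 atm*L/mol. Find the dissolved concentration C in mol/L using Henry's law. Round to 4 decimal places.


C = P / H
C = 87 / 1695
C = 0.0513 mol/L


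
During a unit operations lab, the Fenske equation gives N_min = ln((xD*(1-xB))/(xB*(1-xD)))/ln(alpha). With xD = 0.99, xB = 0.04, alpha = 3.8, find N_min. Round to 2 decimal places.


N_min = ln((xD*(1-xB))/(xB*(1-xD))) / ln(alpha)
Numerator inside ln: 0.9504 / 0.0004 = 2376.0
ln(2376.0) = 7.773174
ln(alpha) = ln(3.8) = 1.335001
N_min = 7.773174 / 1.335001 = 5.82


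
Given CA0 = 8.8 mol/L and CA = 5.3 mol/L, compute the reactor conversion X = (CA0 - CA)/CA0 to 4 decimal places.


X = (CA0 - CA) / CA0
X = (8.8 - 5.3) / 8.8
X = 3.5 / 8.8
X = 0.3977


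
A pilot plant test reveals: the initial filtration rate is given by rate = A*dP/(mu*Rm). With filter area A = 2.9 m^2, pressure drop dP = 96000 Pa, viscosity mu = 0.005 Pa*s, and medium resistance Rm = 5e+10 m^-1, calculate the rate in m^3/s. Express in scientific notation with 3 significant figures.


rate = A * dP / (mu * Rm)
rate = 2.9 * 96000 / (0.005 * 5e+10)
rate = 278400.0 / 2.500e+08
rate = 1.11e-03 m^3/s


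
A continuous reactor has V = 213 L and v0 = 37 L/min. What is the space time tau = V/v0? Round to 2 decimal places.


tau = V / v0
tau = 213 / 37
tau = 5.76 min


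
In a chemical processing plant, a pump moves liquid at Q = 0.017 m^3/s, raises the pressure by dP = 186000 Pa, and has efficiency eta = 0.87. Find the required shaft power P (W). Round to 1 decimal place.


P = Q * dP / eta
P = 0.017 * 186000 / 0.87
P = 3162.0 / 0.87
P = 3634.5 W


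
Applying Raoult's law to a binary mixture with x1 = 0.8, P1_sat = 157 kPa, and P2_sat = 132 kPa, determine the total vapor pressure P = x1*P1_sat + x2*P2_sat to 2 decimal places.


P = x1*P1_sat + x2*P2_sat
x2 = 1 - x1 = 1 - 0.8 = 0.2
P = 0.8*157 + 0.2*132
P = 125.6 + 26.4
P = 152.00 kPa


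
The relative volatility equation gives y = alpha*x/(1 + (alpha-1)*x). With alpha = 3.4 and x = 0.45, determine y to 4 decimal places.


y = alpha*x / (1 + (alpha-1)*x)
y = 3.4*0.45 / (1 + (3.4-1)*0.45)
y = 1.53 / (1 + 1.08)
y = 1.53 / 2.08
y = 0.7356


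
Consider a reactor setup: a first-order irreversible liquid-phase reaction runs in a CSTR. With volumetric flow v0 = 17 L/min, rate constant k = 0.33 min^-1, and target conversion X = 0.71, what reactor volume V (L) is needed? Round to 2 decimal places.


V = v0 * X / (k * (1 - X))
V = 17 * 0.71 / (0.33 * (1 - 0.71))
V = 12.07 / (0.33 * 0.29)
V = 12.07 / 0.0957
V = 126.12 L


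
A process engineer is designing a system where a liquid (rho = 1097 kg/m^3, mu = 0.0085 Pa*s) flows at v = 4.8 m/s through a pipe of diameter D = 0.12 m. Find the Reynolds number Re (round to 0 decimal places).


Re = rho * v * D / mu
Re = 1097 * 4.8 * 0.12 / 0.0085
Re = 631.872 / 0.0085
Re = 74338


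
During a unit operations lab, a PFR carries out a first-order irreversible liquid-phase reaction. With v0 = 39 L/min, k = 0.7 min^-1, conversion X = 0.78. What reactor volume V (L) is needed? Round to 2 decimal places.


V = (v0/k) * ln(1/(1-X))
V = (39/0.7) * ln(1/(1-0.78))
V = 55.714286 * ln(4.545455)
V = 55.714286 * 1.514128
V = 84.36 L


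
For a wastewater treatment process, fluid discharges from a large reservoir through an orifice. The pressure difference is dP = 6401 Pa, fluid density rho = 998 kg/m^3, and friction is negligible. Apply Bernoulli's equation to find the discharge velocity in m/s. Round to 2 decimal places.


v = sqrt(2*dP/rho)
v = sqrt(2*6401/998)
v = sqrt(12.827655)
v = 3.58 m/s


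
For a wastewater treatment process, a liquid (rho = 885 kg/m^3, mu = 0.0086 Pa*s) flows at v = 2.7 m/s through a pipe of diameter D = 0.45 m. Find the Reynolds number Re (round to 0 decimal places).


Re = rho * v * D / mu
Re = 885 * 2.7 * 0.45 / 0.0086
Re = 1075.275 / 0.0086
Re = 125032


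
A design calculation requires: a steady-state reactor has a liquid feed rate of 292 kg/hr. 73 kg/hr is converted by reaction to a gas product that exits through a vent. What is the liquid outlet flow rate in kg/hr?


Steady-state mass balance on the main outlet: F_out = F_in - F_removed
F_out = 292 - 73
F_out = 219 kg/hr


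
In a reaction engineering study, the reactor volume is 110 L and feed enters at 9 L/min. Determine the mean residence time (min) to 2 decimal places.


tau = V / v0
tau = 110 / 9
tau = 12.22 min


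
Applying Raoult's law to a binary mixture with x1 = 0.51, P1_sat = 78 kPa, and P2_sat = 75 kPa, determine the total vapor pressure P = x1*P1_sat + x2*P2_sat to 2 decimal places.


P = x1*P1_sat + x2*P2_sat
x2 = 1 - x1 = 1 - 0.51 = 0.49
P = 0.51*78 + 0.49*75
P = 39.78 + 36.75
P = 76.53 kPa


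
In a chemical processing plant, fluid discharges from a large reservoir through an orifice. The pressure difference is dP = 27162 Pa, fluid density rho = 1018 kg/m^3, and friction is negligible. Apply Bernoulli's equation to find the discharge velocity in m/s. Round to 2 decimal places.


v = sqrt(2*dP/rho)
v = sqrt(2*27162/1018)
v = sqrt(53.363458)
v = 7.31 m/s


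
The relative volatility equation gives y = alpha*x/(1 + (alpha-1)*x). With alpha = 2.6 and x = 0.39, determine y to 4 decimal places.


y = alpha*x / (1 + (alpha-1)*x)
y = 2.6*0.39 / (1 + (2.6-1)*0.39)
y = 1.014 / (1 + 0.624)
y = 1.014 / 1.624
y = 0.6244


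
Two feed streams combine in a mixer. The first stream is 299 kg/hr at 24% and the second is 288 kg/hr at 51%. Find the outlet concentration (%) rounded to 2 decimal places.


Mass balance on solute: F1*x1 + F2*x2 = F3*x3
F3 = F1 + F2 = 299 + 288 = 587 kg/hr
x3 = (F1*x1 + F2*x2)/F3
x3 = (299*0.24 + 288*0.51) / 587
x3 = 37.25%


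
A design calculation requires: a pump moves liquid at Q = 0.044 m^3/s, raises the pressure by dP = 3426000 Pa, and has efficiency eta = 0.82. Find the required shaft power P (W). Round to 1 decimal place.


P = Q * dP / eta
P = 0.044 * 3426000 / 0.82
P = 150744.0 / 0.82
P = 183834.1 W


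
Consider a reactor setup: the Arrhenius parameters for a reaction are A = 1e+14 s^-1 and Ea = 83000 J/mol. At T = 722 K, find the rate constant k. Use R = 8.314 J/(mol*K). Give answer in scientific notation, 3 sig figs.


k = A * exp(-Ea/(R*T))
k = 1e+14 * exp(-83000 / (8.314 * 722))
k = 1e+14 * exp(-13.827093)
k = 9.88e+07


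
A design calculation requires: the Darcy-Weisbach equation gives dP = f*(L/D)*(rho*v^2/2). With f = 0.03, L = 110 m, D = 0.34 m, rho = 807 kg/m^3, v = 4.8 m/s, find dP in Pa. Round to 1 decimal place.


dP = f * (L/D) * (rho*v^2/2)
dP = 0.03 * (110/0.34) * (807*4.8^2/2)
L/D = 323.52941176
rho*v^2/2 = 807*23.04/2 = 9296.64
dP = 0.03 * 323.52941176 * 9296.64
dP = 90232.1 Pa


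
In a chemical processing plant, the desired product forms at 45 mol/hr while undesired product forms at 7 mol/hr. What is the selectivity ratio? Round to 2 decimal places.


S = desired product rate / undesired product rate
S = 45 / 7
S = 6.43


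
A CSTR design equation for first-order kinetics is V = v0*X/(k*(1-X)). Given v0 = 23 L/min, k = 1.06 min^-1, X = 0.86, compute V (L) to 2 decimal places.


V = v0 * X / (k * (1 - X))
V = 23 * 0.86 / (1.06 * (1 - 0.86))
V = 19.78 / (1.06 * 0.14)
V = 19.78 / 0.1484
V = 133.29 L


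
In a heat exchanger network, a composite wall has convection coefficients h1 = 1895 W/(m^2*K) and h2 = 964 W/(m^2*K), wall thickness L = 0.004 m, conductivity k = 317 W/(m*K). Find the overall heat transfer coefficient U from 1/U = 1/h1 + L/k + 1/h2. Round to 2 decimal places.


1/U = 1/h1 + L/k + 1/h2
1/U = 1/1895 + 0.004/317 + 1/964
1/U = 0.0005277045 + 1.26183e-05 + 0.0010373444
1/U = 0.0015776672
U = 633.85 W/(m^2*K)


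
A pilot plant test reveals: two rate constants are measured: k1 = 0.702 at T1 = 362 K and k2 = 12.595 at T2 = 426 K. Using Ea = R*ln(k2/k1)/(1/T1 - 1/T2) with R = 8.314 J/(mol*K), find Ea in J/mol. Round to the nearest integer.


Ea = R * ln(k2/k1) / (1/T1 - 1/T2)
ln(k2/k1) = ln(12.595/0.702) = 2.8871218
1/T1 - 1/T2 = 1/362 - 1/426 = 0.000415013099
Ea = 8.314 * 2.8871218 / 0.000415013099
Ea = 57838 J/mol


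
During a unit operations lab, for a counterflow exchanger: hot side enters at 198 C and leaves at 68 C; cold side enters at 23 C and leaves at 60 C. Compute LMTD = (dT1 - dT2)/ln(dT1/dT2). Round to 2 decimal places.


dT1 = Th_in - Tc_out = 198 - 60 = 138
dT2 = Th_out - Tc_in = 68 - 23 = 45
LMTD = (dT1 - dT2) / ln(dT1/dT2)
LMTD = (138 - 45) / ln(138/45)
LMTD = 82.99 K


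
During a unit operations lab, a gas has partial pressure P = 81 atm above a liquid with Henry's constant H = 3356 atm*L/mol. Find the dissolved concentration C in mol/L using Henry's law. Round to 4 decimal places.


C = P / H
C = 81 / 3356
C = 0.0241 mol/L


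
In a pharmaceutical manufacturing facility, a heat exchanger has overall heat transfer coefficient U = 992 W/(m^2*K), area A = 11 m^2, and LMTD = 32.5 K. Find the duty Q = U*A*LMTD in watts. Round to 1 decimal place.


Q = U * A * LMTD
Q = 992 * 11 * 32.5
Q = 354640.0 W


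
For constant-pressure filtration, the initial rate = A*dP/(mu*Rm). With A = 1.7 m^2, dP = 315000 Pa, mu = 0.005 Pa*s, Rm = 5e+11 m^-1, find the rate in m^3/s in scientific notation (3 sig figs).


rate = A * dP / (mu * Rm)
rate = 1.7 * 315000 / (0.005 * 5e+11)
rate = 535500.0 / 2.500e+09
rate = 2.14e-04 m^3/s


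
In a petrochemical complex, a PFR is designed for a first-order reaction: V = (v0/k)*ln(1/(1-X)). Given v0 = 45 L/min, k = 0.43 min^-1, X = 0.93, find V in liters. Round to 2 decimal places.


V = (v0/k) * ln(1/(1-X))
V = (45/0.43) * ln(1/(1-0.93))
V = 104.651163 * ln(14.285714)
V = 104.651163 * 2.65926
V = 278.29 L


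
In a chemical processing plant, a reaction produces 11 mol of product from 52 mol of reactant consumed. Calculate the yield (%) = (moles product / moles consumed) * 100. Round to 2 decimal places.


Yield = (moles product / moles consumed) * 100%
Yield = (11 / 52) * 100
Yield = 0.2115 * 100
Yield = 21.15%


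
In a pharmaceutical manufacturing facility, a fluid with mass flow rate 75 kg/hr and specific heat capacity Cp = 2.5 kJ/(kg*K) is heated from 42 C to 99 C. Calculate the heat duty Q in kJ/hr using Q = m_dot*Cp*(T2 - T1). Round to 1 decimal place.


Q = m_dot * Cp * (T2 - T1)
Q = 75 * 2.5 * (99 - 42)
Q = 75 * 2.5 * 57
Q = 10687.5 kJ/hr


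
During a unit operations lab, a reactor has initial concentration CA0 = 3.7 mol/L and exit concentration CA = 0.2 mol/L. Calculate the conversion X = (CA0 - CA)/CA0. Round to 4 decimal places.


X = (CA0 - CA) / CA0
X = (3.7 - 0.2) / 3.7
X = 3.5 / 3.7
X = 0.9459


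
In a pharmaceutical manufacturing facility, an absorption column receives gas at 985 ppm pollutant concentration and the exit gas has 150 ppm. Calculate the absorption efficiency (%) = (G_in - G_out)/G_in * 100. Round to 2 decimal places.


Efficiency = (G_in - G_out) / G_in * 100%
Efficiency = (985 - 150) / 985 * 100
Efficiency = 835 / 985 * 100
Efficiency = 84.77%


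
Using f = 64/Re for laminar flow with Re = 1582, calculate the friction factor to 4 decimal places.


f = 64 / Re
f = 64 / 1582
f = 0.0405


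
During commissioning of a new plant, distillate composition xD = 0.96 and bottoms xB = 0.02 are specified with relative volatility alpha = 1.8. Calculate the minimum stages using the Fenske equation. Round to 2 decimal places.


N_min = ln((xD*(1-xB))/(xB*(1-xD))) / ln(alpha)
Numerator inside ln: 0.9408 / 0.0008 = 1176.0
ln(1176.0) = 7.069874
ln(alpha) = ln(1.8) = 0.587787
N_min = 7.069874 / 0.587787 = 12.03


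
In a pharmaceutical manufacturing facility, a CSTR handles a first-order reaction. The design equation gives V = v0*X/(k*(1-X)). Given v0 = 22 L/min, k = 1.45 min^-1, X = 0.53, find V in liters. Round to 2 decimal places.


V = v0 * X / (k * (1 - X))
V = 22 * 0.53 / (1.45 * (1 - 0.53))
V = 11.66 / (1.45 * 0.47)
V = 11.66 / 0.6815
V = 17.11 L


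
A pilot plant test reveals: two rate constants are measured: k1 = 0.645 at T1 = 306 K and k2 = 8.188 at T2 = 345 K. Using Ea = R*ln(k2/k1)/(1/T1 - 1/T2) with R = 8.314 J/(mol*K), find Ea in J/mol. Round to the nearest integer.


Ea = R * ln(k2/k1) / (1/T1 - 1/T2)
ln(k2/k1) = ln(8.188/0.645) = 2.5411746
1/T1 - 1/T2 = 1/306 - 1/345 = 0.000369423132
Ea = 8.314 * 2.5411746 / 0.000369423132
Ea = 57190 J/mol


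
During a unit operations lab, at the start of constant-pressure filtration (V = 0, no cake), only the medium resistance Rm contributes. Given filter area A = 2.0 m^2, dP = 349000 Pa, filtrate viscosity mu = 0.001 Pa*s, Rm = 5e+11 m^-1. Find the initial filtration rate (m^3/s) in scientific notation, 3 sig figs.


rate = A * dP / (mu * Rm)
rate = 2.0 * 349000 / (0.001 * 5e+11)
rate = 698000.0 / 5.000e+08
rate = 1.40e-03 m^3/s


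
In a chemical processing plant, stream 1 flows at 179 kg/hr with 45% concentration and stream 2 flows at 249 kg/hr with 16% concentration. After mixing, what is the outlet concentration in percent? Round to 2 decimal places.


Mass balance on solute: F1*x1 + F2*x2 = F3*x3
F3 = F1 + F2 = 179 + 249 = 428 kg/hr
x3 = (F1*x1 + F2*x2)/F3
x3 = (179*0.45 + 249*0.16) / 428
x3 = 28.13%


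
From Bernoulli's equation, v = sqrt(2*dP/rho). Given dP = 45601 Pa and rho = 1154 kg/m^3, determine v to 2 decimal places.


v = sqrt(2*dP/rho)
v = sqrt(2*45601/1154)
v = sqrt(79.031196)
v = 8.89 m/s


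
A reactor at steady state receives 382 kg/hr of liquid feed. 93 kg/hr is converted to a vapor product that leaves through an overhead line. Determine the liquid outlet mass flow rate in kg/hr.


Steady-state mass balance on the main outlet: F_out = F_in - F_removed
F_out = 382 - 93
F_out = 289 kg/hr


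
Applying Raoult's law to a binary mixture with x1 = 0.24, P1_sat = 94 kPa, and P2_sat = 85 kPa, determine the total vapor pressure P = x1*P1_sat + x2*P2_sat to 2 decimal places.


P = x1*P1_sat + x2*P2_sat
x2 = 1 - x1 = 1 - 0.24 = 0.76
P = 0.24*94 + 0.76*85
P = 22.56 + 64.6
P = 87.16 kPa


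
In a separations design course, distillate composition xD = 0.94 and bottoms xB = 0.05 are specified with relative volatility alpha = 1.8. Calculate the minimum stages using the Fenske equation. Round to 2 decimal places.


N_min = ln((xD*(1-xB))/(xB*(1-xD))) / ln(alpha)
Numerator inside ln: 0.893 / 0.003 = 297.666667
ln(297.666667) = 5.695974
ln(alpha) = ln(1.8) = 0.587787
N_min = 5.695974 / 0.587787 = 9.69


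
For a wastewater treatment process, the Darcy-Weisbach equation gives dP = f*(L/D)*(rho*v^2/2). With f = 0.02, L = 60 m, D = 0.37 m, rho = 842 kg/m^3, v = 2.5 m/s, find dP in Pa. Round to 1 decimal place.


dP = f * (L/D) * (rho*v^2/2)
dP = 0.02 * (60/0.37) * (842*2.5^2/2)
L/D = 162.16216216
rho*v^2/2 = 842*6.25/2 = 2631.25
dP = 0.02 * 162.16216216 * 2631.25
dP = 8533.8 Pa


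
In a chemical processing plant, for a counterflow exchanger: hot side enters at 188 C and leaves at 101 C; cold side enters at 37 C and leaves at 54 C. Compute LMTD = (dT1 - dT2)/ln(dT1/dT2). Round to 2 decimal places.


dT1 = Th_in - Tc_out = 188 - 54 = 134
dT2 = Th_out - Tc_in = 101 - 37 = 64
LMTD = (dT1 - dT2) / ln(dT1/dT2)
LMTD = (134 - 64) / ln(134/64)
LMTD = 94.73 K


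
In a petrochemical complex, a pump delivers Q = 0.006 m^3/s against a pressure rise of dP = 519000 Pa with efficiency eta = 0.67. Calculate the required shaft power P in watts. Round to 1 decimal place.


P = Q * dP / eta
P = 0.006 * 519000 / 0.67
P = 3114.0 / 0.67
P = 4647.8 W


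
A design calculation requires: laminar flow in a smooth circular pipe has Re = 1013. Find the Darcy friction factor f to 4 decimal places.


f = 64 / Re
f = 64 / 1013
f = 0.0632


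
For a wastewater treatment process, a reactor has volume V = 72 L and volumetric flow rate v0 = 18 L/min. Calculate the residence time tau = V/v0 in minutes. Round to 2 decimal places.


tau = V / v0
tau = 72 / 18
tau = 4.00 min


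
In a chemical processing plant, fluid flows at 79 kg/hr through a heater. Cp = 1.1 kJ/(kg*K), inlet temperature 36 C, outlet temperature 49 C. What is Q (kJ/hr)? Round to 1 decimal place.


Q = m_dot * Cp * (T2 - T1)
Q = 79 * 1.1 * (49 - 36)
Q = 79 * 1.1 * 13
Q = 1129.7 kJ/hr


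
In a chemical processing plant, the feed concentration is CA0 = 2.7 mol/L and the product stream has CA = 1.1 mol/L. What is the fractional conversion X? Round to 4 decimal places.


X = (CA0 - CA) / CA0
X = (2.7 - 1.1) / 2.7
X = 1.6 / 2.7
X = 0.5926


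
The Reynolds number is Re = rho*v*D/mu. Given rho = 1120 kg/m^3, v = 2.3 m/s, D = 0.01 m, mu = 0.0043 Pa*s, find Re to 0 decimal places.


Re = rho * v * D / mu
Re = 1120 * 2.3 * 0.01 / 0.0043
Re = 25.76 / 0.0043
Re = 5991


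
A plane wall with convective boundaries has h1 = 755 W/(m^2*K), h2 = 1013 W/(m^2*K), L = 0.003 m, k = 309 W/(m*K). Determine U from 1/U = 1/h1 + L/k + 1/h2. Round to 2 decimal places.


1/U = 1/h1 + L/k + 1/h2
1/U = 1/755 + 0.003/309 + 1/1013
1/U = 0.0013245033 + 9.7087e-06 + 0.0009871668
1/U = 0.0023213788
U = 430.78 W/(m^2*K)


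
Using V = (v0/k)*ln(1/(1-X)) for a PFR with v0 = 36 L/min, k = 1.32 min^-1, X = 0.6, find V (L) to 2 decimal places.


V = (v0/k) * ln(1/(1-X))
V = (36/1.32) * ln(1/(1-0.6))
V = 27.272727 * ln(2.5)
V = 27.272727 * 0.916291
V = 24.99 L


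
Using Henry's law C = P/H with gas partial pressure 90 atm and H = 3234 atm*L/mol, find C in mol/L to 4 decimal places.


C = P / H
C = 90 / 3234
C = 0.0278 mol/L


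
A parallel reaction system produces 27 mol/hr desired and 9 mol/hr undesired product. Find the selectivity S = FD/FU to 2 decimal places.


S = desired product rate / undesired product rate
S = 27 / 9
S = 3.00


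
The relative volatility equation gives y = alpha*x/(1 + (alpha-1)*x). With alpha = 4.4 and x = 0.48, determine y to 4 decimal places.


y = alpha*x / (1 + (alpha-1)*x)
y = 4.4*0.48 / (1 + (4.4-1)*0.48)
y = 2.112 / (1 + 1.632)
y = 2.112 / 2.632
y = 0.8024


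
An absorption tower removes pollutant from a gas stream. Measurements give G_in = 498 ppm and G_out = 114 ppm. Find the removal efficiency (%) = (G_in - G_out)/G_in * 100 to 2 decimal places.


Efficiency = (G_in - G_out) / G_in * 100%
Efficiency = (498 - 114) / 498 * 100
Efficiency = 384 / 498 * 100
Efficiency = 77.11%


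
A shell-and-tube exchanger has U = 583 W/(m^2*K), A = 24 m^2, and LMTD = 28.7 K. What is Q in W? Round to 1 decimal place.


Q = U * A * LMTD
Q = 583 * 24 * 28.7
Q = 401570.4 W


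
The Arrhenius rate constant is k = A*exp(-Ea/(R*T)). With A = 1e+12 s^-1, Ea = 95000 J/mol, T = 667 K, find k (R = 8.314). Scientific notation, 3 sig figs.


k = A * exp(-Ea/(R*T))
k = 1e+12 * exp(-95000 / (8.314 * 667))
k = 1e+12 * exp(-17.131199)
k = 3.63e+04


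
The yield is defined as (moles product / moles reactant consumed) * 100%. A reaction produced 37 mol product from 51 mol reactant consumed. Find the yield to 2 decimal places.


Yield = (moles product / moles consumed) * 100%
Yield = (37 / 51) * 100
Yield = 0.7255 * 100
Yield = 72.55%


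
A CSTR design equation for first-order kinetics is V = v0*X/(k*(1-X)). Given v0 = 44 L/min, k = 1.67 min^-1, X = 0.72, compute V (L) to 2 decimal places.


V = v0 * X / (k * (1 - X))
V = 44 * 0.72 / (1.67 * (1 - 0.72))
V = 31.68 / (1.67 * 0.28)
V = 31.68 / 0.4676
V = 67.75 L


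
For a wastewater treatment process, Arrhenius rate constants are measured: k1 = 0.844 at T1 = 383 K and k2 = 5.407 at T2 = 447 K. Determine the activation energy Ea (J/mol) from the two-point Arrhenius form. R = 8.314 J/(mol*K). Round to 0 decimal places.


Ea = R * ln(k2/k1) / (1/T1 - 1/T2)
ln(k2/k1) = ln(5.407/0.844) = 1.8572972
1/T1 - 1/T2 = 1/383 - 1/447 = 0.000373829592
Ea = 8.314 * 1.8572972 / 0.000373829592
Ea = 41306 J/mol


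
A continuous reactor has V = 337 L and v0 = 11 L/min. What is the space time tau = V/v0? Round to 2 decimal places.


tau = V / v0
tau = 337 / 11
tau = 30.64 min


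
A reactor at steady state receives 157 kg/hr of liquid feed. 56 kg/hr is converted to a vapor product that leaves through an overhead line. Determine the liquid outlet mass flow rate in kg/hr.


Steady-state mass balance on the main outlet: F_out = F_in - F_removed
F_out = 157 - 56
F_out = 101 kg/hr


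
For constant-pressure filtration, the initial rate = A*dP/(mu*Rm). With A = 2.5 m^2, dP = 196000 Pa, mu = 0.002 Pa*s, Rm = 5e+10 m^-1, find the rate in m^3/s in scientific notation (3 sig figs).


rate = A * dP / (mu * Rm)
rate = 2.5 * 196000 / (0.002 * 5e+10)
rate = 490000.0 / 1.000e+08
rate = 4.90e-03 m^3/s


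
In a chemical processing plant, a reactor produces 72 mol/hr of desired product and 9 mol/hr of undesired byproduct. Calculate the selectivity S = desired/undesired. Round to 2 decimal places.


S = desired product rate / undesired product rate
S = 72 / 9
S = 8.00


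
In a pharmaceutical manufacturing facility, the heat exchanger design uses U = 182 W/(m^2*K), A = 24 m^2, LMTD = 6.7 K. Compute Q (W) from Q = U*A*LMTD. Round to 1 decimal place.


Q = U * A * LMTD
Q = 182 * 24 * 6.7
Q = 29265.6 W


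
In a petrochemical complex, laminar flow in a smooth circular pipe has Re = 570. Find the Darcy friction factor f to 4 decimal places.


f = 64 / Re
f = 64 / 570
f = 0.1123


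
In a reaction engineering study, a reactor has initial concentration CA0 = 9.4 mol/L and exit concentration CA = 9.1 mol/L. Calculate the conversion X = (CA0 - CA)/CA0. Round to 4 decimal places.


X = (CA0 - CA) / CA0
X = (9.4 - 9.1) / 9.4
X = 0.3 / 9.4
X = 0.0319


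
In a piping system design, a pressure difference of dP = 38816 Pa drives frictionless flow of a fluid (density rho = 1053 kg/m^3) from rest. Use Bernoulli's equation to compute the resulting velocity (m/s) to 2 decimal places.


v = sqrt(2*dP/rho)
v = sqrt(2*38816/1053)
v = sqrt(73.724596)
v = 8.59 m/s


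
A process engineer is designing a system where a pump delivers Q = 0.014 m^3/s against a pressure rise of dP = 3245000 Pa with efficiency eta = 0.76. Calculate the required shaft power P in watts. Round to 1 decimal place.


P = Q * dP / eta
P = 0.014 * 3245000 / 0.76
P = 45430.0 / 0.76
P = 59776.3 W


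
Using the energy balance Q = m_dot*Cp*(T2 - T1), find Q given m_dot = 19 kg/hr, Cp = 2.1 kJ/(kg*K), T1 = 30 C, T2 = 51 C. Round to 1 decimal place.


Q = m_dot * Cp * (T2 - T1)
Q = 19 * 2.1 * (51 - 30)
Q = 19 * 2.1 * 21
Q = 837.9 kJ/hr


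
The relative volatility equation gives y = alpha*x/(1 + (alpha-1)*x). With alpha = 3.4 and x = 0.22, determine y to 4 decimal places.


y = alpha*x / (1 + (alpha-1)*x)
y = 3.4*0.22 / (1 + (3.4-1)*0.22)
y = 0.748 / (1 + 0.528)
y = 0.748 / 1.528
y = 0.4895


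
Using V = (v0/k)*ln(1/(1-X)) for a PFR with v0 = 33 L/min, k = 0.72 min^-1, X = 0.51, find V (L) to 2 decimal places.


V = (v0/k) * ln(1/(1-X))
V = (33/0.72) * ln(1/(1-0.51))
V = 45.833333 * ln(2.040816)
V = 45.833333 * 0.71335
V = 32.70 L


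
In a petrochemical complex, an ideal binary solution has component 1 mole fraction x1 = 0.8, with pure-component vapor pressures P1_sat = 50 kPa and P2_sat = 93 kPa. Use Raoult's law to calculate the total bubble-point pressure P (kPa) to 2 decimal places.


P = x1*P1_sat + x2*P2_sat
x2 = 1 - x1 = 1 - 0.8 = 0.2
P = 0.8*50 + 0.2*93
P = 40.0 + 18.6
P = 58.60 kPa


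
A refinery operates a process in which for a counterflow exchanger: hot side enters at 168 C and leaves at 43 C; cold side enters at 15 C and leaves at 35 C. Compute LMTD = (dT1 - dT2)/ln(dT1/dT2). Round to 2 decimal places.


dT1 = Th_in - Tc_out = 168 - 35 = 133
dT2 = Th_out - Tc_in = 43 - 15 = 28
LMTD = (dT1 - dT2) / ln(dT1/dT2)
LMTD = (133 - 28) / ln(133/28)
LMTD = 67.39 K


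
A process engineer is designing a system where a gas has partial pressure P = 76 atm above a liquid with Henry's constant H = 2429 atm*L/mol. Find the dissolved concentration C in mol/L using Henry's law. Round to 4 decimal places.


C = P / H
C = 76 / 2429
C = 0.0313 mol/L


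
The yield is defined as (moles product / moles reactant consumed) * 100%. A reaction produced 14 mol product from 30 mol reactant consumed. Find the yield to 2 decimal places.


Yield = (moles product / moles consumed) * 100%
Yield = (14 / 30) * 100
Yield = 0.4667 * 100
Yield = 46.67%


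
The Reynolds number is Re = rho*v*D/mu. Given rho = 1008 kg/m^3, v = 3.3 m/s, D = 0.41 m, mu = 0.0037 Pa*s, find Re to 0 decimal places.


Re = rho * v * D / mu
Re = 1008 * 3.3 * 0.41 / 0.0037
Re = 1363.824 / 0.0037
Re = 368601


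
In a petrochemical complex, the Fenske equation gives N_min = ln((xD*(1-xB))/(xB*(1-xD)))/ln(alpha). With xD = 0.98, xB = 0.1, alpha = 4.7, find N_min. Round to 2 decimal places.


N_min = ln((xD*(1-xB))/(xB*(1-xD))) / ln(alpha)
Numerator inside ln: 0.882 / 0.002 = 441.0
ln(441.0) = 6.089045
ln(alpha) = ln(4.7) = 1.547563
N_min = 6.089045 / 1.547563 = 3.93
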